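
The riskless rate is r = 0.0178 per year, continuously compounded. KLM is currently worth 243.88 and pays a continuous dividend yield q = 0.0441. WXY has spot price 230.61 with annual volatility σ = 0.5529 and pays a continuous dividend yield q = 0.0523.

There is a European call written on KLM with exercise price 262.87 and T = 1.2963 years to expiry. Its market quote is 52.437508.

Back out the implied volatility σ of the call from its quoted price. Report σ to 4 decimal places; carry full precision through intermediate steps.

At σ = 0.5980 the Black–Scholes value reproduces the quote:
σ√T = 0.598·√1.2963 = 0.680854
d₁ = (ln(S/K) + (r−q+σ²/2)T) / (σ√T) = (ln(243.88/262.87) + (0.0178−0.0441+0.598²/2)·1.2963) / 0.680854 = (-0.074983 + 0.197688) / 0.680854 = 0.180222
d₂ = d₁ − σ√T = 0.180222 − 0.680854 = -0.500632
e^{−rT} = 0.977190
e^{−qT} = 0.944436
N(d₁) = 0.571511,  N(d₂) = 0.308315
V = S·e^{−qT}·N(d₁) − K·e^{−rT}·N(d₂) = 131.635646 − 79.198138 = 52.437508 (the quoted price), and the Black–Scholes price is strictly increasing in σ, so σ is unique

sigma = 0.5980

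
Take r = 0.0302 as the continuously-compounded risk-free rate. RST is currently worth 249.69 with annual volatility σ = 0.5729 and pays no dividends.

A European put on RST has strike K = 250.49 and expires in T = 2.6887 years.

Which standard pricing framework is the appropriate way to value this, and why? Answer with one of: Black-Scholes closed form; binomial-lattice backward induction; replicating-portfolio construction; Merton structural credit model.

framework: Black-Scholes closed form

Key observation: with RST following a GBM at constant σ and r, the European put struck at 250.49 prices in closed form — nothing here needs a stepwise model or a balance sheet.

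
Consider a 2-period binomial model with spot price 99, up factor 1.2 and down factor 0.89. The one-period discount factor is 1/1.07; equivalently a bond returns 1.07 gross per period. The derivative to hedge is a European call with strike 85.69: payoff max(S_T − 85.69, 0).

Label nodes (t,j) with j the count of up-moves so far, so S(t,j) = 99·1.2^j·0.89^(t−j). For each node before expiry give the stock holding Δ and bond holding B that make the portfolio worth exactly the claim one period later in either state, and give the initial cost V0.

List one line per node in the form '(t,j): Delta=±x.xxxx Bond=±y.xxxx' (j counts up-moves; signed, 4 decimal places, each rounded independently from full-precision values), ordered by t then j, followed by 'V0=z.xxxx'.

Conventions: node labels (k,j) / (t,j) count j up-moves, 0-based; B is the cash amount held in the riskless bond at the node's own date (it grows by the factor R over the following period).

(0,0): Delta=0.9071 Bond=-64.5341
(1,0): Delta=0.7338 Bond=-53.7756
(1,1): Delta=1.0000 Bond=-80.0841
V0=25.2720

Since d<R<u, set p* = (R−d)/(u−d) = 0.5806; price each node as the discounted p*-expectation of its children.
Expiry values: V(2,0)=0.0000, V(2,1)=20.0420, V(2,2)=56.8700
  t=1,j=0: stock 88.1100 → up 105.7320 (V=20.0420), down 78.4179 (V=0.0000). Price 10.8760; hedge Δ=0.7338, bond B=-53.7756.
  t=1,j=1: stock 118.8000 → up 142.5600 (V=56.8700), down 105.7320 (V=20.0420). Price 38.7159; hedge Δ=1.0000, bond B=-80.0841.
  t=0,j=0: stock 99.0000 → up 118.8000 (V=38.7159), down 88.1100 (V=10.8760). Price 25.2720; hedge Δ=0.9071, bond B=-64.5341.
Sanity check at the root: Δ(0,0)·S0 + B(0,0) reproduces V0 = 25.2720.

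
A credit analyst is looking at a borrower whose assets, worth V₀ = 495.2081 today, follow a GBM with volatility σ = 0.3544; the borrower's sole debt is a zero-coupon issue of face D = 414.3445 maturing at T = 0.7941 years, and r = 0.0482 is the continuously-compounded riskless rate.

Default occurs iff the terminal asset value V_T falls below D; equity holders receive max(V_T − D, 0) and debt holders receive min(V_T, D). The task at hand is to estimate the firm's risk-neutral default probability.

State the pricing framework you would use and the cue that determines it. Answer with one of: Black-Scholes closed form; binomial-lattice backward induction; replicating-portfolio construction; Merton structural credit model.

framework: Merton structural credit model

Key observation: assets follow a GBM and default happens iff V_T < 414.3445; valuing claims on that split (equity as a call, risky debt as the residual) is the structural model's definition.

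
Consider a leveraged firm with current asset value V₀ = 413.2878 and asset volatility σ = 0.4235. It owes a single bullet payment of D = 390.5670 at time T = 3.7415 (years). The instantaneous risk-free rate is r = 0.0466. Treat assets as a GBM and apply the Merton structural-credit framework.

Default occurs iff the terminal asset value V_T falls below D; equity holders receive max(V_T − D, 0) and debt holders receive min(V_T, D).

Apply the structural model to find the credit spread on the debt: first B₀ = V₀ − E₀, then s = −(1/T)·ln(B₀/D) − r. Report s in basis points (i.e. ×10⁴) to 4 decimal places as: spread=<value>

spread=742.7731

Work the structural quantities from V₀ = 413.2878 against face 390.5670:
d₁ = [ln(V₀/D) + (r + σ²/2)T] / (σ√T)
   = [ln(413.2878/390.5670) + (0.0466 + 0.5·0.4235²)·3.7415] / (0.4235·√3.7415)
   = [0.056545 + 0.509877] / 0.819174 = 0.691455
d₂ = d₁ − σ√T = 0.691455 − 0.819174 = -0.127720
N(d₁) = 0.755360,  N(d₂) = 0.449185,  e^(−rT) = 0.840000
E₀ = V₀·N(d₁) − D·e^(−rT)·N(d₂)
   = 413.2878·0.755360 − 390.5670·0.840000·0.449185 = 164.814086
B₀ = V₀ − E₀ = 413.2878 − 164.814086 = 248.473714
spread = −(1/T)·ln(B₀/D) − r = −(1/3.7415)·ln(248.473714/390.5670) − 0.0466 = 0.07427731
in basis points: 0.07427731 × 10⁴ = 742.7731 bp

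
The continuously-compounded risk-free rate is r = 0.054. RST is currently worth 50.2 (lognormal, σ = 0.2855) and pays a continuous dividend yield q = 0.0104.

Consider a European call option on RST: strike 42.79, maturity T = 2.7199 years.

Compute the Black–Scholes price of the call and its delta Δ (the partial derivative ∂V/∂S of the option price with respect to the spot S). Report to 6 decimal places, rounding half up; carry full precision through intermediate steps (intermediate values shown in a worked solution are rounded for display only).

σ√T = 0.2855·√2.7199 = 0.470850
d₁ = (ln(S/K) + (r−q+σ²/2)T) / (σ√T) = (ln(50.2/42.79) + (0.054−0.0104+0.2855²/2)·2.7199) / 0.470850 = (0.159711 + 0.229438) / 0.470850 = 0.826480
d₂ = d₁ − σ√T = 0.826480 − 0.470850 = 0.355630
e^{−rT} = 0.863402
e^{−qT} = 0.972109
N(d₁) = 0.795734,  N(d₂) = 0.638941
Call price V = S·e^{−qT}·N(d₁) − K·e^{−rT}·N(d₂) = 38.831735 − 23.605669 = 15.226066
Δ = e^{−qT}·N(d₁) = 0.773541

price = 15.226066
Δ = 0.773541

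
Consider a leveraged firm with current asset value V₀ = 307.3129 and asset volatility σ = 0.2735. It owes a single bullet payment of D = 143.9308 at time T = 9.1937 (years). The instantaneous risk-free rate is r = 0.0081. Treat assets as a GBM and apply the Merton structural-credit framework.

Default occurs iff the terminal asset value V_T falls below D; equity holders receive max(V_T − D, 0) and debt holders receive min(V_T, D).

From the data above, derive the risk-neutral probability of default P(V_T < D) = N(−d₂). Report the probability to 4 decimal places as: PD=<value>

Equity is a call on the firm's assets struck at D = 143.9308:
d₁ = [ln(V₀/D) + (r + σ²/2)T] / (σ√T)
   = [ln(307.3129/143.9308) + (0.0081 + 0.5·0.2735²)·9.1937] / (0.2735·√9.1937)
   = [0.758534 + 0.418324] / 0.829282 = 1.419127
d₂ = d₁ − σ√T = 1.419127 − 0.829282 = 0.589845
risk-neutral PD = N(−d₂) = N(-0.589845) = 0.277647

PD=0.2776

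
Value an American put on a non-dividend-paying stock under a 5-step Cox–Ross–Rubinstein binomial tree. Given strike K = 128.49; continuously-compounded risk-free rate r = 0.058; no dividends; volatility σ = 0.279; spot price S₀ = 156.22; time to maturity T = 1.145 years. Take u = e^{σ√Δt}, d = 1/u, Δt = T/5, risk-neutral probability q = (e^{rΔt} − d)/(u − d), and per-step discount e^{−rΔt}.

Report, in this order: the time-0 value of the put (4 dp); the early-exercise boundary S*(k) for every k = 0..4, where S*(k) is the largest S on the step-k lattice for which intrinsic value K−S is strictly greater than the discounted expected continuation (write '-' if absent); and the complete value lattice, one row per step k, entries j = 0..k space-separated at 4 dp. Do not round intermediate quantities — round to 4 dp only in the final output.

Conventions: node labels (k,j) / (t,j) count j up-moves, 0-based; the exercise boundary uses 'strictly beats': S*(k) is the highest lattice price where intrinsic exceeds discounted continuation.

Δt=0.22900  u=1.14284  d=0.87502  q=0.51660  discount=0.98681
step 5 (expiry): payoffs max(K−S,0) = 48.3558 23.8289 0.0000 0.0000 0.0000 0.0000
step 4: (k=4,j=0): S=91.5802, K−S=36.9098, hold=35.2145 ⇒ V=36.9098 exercise | (k=4,j=1): S=119.6105, K−S=8.8795, hold=11.3670 ⇒ V=11.3670 continue | (k=4,j=2): S=156.2200, K−S=0.0000, hold=0.0000 ⇒ V=0.0000 continue | (k=4,j=3): S=204.0347, K−S=0.0000, hold=0.0000 ⇒ V=0.0000 continue | (k=4,j=4): S=266.4843, K−S=0.0000, hold=0.0000 ⇒ V=0.0000 continue  boundary S*=91.5802
step 3: (k=3,j=0): S=104.6611, K−S=23.8289, hold=23.4016 ⇒ V=23.8289 exercise | (k=3,j=1): S=136.6951, K−S=0.0000, hold=5.4224 ⇒ V=5.4224 continue | (k=3,j=2): S=178.5338, K−S=0.0000, hold=0.0000 ⇒ V=0.0000 continue | (k=3,j=3): S=233.1782, K−S=0.0000, hold=0.0000 ⇒ V=0.0000 continue  boundary S*=104.6611
step 2: (k=2,j=0): S=119.6105, K−S=8.8795, hold=14.1312 ⇒ V=14.1312 continue | (k=2,j=1): S=156.2200, K−S=0.0000, hold=2.5866 ⇒ V=2.5866 continue | (k=2,j=2): S=204.0347, K−S=0.0000, hold=0.0000 ⇒ V=0.0000 continue  boundary S*=-
step 1: (k=1,j=0): S=136.6951, K−S=0.0000, hold=8.0596 ⇒ V=8.0596 continue | (k=1,j=1): S=178.5338, K−S=0.0000, hold=1.2339 ⇒ V=1.2339 continue  boundary S*=-
step 0: (k=0,j=0): S=156.2200, K−S=0.0000, hold=4.4736 ⇒ V=4.4736 continue  boundary S*=-

price = 4.4736
boundary = - - - 104.6611 91.5802
tree:
4.4736
8.0596 1.2339
14.1312 2.5866 0.0000
23.8289 5.4224 0.0000 0.0000
36.9098 11.3670 0.0000 0.0000 0.0000
48.3558 23.8289 0.0000 0.0000 0.0000 0.0000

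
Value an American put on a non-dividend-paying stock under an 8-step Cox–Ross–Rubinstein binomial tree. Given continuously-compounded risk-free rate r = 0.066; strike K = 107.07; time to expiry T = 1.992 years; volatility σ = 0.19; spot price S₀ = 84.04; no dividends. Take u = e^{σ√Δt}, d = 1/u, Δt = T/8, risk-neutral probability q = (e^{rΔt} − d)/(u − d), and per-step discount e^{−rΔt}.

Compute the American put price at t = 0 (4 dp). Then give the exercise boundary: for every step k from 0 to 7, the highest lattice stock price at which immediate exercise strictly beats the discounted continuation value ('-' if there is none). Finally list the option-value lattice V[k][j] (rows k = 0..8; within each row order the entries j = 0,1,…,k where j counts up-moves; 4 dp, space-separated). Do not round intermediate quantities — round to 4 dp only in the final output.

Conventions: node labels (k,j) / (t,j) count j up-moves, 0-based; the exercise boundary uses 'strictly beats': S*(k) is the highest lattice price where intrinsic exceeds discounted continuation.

price = 23.0300
boundary = 84.0400 76.4382 84.0400 92.3978 84.0400 92.3978 84.0400 92.3978
tree:
23.0300
30.6318 14.8110
37.5459 23.0300 8.8815
43.8347 30.6318 14.6722 4.6583
49.5545 37.5459 23.0300 8.4195 1.8826
54.7571 43.8347 30.6318 14.6722 3.8249 0.4339
59.4890 49.5545 37.5459 23.0300 7.6041 1.0106 0.0000
63.7929 54.7571 43.8347 30.6318 14.6722 2.3541 0.0000 0.0000
67.7075 59.4890 49.5545 37.5459 23.0300 5.4833 0.0000 0.0000 0.0000

params: Δt=0.24900 u=1.09945 d=0.90955 q=0.56357 e^(-rΔt)=0.98370
t_8 payoffs: 67.7075 59.4890 49.5545 37.5459 23.0300 5.4833 0.0000 0.0000 0.0000
t_7: node(7,0) S=43.2771 payoff=63.7929 vs cont=62.0477 → 63.7929 [stop]  node(7,1) S=52.3129 payoff=54.7571 vs cont=53.0118 → 54.7571 [stop]  node(7,2) S=63.2353 payoff=43.8347 vs cont=42.0894 → 43.8347 [stop]  node(7,3) S=76.4382 payoff=30.6318 vs cont=28.8866 → 30.6318 [stop]  node(7,4) S=92.3978 payoff=14.6722 vs cont=12.9270 → 14.6722 [stop]  node(7,5) S=111.6895 payoff=0.0000 vs cont=2.3541 → 2.3541 [wait]  node(7,6) S=135.0091 payoff=0.0000 vs cont=0.0000 → 0.0000 [wait]  node(7,7) S=163.1976 payoff=0.0000 vs cont=0.0000 → 0.0000 [wait]  ⇒ S*(7)=92.3978
t_6: node(6,0) S=47.5810 payoff=59.4890 vs cont=57.7438 → 59.4890 [stop]  node(6,1) S=57.5155 payoff=49.5545 vs cont=47.8093 → 49.5545 [stop]  node(6,2) S=69.5241 payoff=37.5459 vs cont=35.8007 → 37.5459 [stop]  node(6,3) S=84.0400 payoff=23.0300 vs cont=21.2848 → 23.0300 [stop]  node(6,4) S=101.5867 payoff=5.4833 vs cont=7.6041 → 7.6041 [wait]  node(6,5) S=122.7969 payoff=0.0000 vs cont=1.0106 → 1.0106 [wait]  node(6,6) S=148.4357 payoff=0.0000 vs cont=0.0000 → 0.0000 [wait]  ⇒ S*(6)=84.0400
t_5: node(5,0) S=52.3129 payoff=54.7571 vs cont=53.0118 → 54.7571 [stop]  node(5,1) S=63.2353 payoff=43.8347 vs cont=42.0894 → 43.8347 [stop]  node(5,2) S=76.4382 payoff=30.6318 vs cont=28.8866 → 30.6318 [stop]  node(5,3) S=92.3978 payoff=14.6722 vs cont=14.1028 → 14.6722 [stop]  node(5,4) S=111.6895 payoff=0.0000 vs cont=3.8249 → 3.8249 [wait]  node(5,5) S=135.0091 payoff=0.0000 vs cont=0.4339 → 0.4339 [wait]  ⇒ S*(5)=92.3978
t_4: node(4,0) S=57.5155 payoff=49.5545 vs cont=47.8093 → 49.5545 [stop]  node(4,1) S=69.5241 payoff=37.5459 vs cont=35.8007 → 37.5459 [stop]  node(4,2) S=84.0400 payoff=23.0300 vs cont=21.2848 → 23.0300 [stop]  node(4,3) S=101.5867 payoff=5.4833 vs cont=8.4195 → 8.4195 [wait]  node(4,4) S=122.7969 payoff=0.0000 vs cont=1.8826 → 1.8826 [wait]  ⇒ S*(4)=84.0400
t_3: node(3,0) S=63.2353 payoff=43.8347 vs cont=42.0894 → 43.8347 [stop]  node(3,1) S=76.4382 payoff=30.6318 vs cont=28.8866 → 30.6318 [stop]  node(3,2) S=92.3978 payoff=14.6722 vs cont=14.5548 → 14.6722 [stop]  node(3,3) S=111.6895 payoff=0.0000 vs cont=4.6583 → 4.6583 [wait]  ⇒ S*(3)=92.3978
t_2: node(2,0) S=69.5241 payoff=37.5459 vs cont=35.8007 → 37.5459 [stop]  node(2,1) S=84.0400 payoff=23.0300 vs cont=21.2848 → 23.0300 [stop]  node(2,2) S=101.5867 payoff=5.4833 vs cont=8.8815 → 8.8815 [wait]  ⇒ S*(2)=84.0400
t_1: node(1,0) S=76.4382 payoff=30.6318 vs cont=28.8866 → 30.6318 [stop]  node(1,1) S=92.3978 payoff=14.6722 vs cont=14.8110 → 14.8110 [wait]  ⇒ S*(1)=76.4382
t_0: node(0,0) S=84.0400 payoff=23.0300 vs cont=21.3617 → 23.0300 [stop]  ⇒ S*(0)=84.0400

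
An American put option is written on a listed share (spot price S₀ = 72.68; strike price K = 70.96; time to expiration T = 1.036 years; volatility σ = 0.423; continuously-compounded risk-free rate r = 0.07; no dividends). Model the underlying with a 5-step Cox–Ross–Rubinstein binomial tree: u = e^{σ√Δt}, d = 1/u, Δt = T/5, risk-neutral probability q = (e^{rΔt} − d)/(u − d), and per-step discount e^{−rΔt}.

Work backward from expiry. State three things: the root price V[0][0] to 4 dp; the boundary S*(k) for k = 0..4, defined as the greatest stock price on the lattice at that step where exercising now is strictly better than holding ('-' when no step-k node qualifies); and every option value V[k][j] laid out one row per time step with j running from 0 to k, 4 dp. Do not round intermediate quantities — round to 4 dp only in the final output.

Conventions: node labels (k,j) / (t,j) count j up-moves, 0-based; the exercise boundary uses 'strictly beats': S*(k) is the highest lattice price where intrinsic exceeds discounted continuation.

params: Δt=0.20720 u=1.21233 d=0.82486 q=0.48972 e^(-rΔt)=0.98560
t_5 payoffs: 43.2073 30.1704 11.0095 0.0000 0.0000 0.0000
t_4: node(4,0) S=33.6456 payoff=37.3144 vs cont=36.2927 → 37.3144 [stop]  node(4,1) S=49.4506 payoff=21.5094 vs cont=20.4877 → 21.5094 [stop]  node(4,2) S=72.6800 payoff=0.0000 vs cont=5.5371 → 5.5371 [wait]  node(4,3) S=106.8215 payoff=0.0000 vs cont=0.0000 → 0.0000 [wait]  node(4,4) S=157.0009 payoff=0.0000 vs cont=0.0000 → 0.0000 [wait]  ⇒ S*(4)=49.4506
t_3: node(3,0) S=40.7896 payoff=30.1704 vs cont=29.1486 → 30.1704 [stop]  node(3,1) S=59.9505 payoff=11.0095 vs cont=13.4904 → 13.4904 [wait]  node(3,2) S=88.1123 payoff=0.0000 vs cont=2.7848 → 2.7848 [wait]  node(3,3) S=129.5032 payoff=0.0000 vs cont=0.0000 → 0.0000 [wait]  ⇒ S*(3)=40.7896
t_2: node(2,0) S=49.4506 payoff=21.5094 vs cont=21.6851 → 21.6851 [wait]  node(2,1) S=72.6800 payoff=0.0000 vs cont=8.1289 → 8.1289 [wait]  node(2,2) S=106.8215 payoff=0.0000 vs cont=1.4006 → 1.4006 [wait]  ⇒ S*(2)=-
t_1: node(1,0) S=59.9505 payoff=11.0095 vs cont=14.8298 → 14.8298 [wait]  node(1,1) S=88.1123 payoff=0.0000 vs cont=4.7643 → 4.7643 [wait]  ⇒ S*(1)=-
t_0: node(0,0) S=72.6800 payoff=0.0000 vs cont=9.7580 → 9.7580 [wait]  ⇒ S*(0)=-

price = 9.7580
boundary = - - - 40.7896 49.4506
tree:
9.7580
14.8298 4.7643
21.6851 8.1289 1.4006
30.1704 13.4904 2.7848 0.0000
37.3144 21.5094 5.5371 0.0000 0.0000
43.2073 30.1704 11.0095 0.0000 0.0000 0.0000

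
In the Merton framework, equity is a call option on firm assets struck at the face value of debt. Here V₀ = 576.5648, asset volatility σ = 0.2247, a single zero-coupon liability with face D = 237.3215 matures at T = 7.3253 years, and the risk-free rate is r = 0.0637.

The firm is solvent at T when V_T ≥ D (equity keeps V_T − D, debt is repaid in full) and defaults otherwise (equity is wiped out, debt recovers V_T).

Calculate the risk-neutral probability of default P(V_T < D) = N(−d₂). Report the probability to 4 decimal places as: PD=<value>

PD=0.0273

Work the structural quantities from V₀ = 576.5648 against face 237.3215:
d₁ = [ln(V₀/D) + (r + σ²/2)T] / (σ√T)
   = [ln(576.5648/237.3215) + (0.0637 + 0.5·0.2247²)·7.3253] / (0.2247·√7.3253)
   = [0.887672 + 0.651549] / 0.608157 = 2.530960
d₂ = d₁ − σ√T = 2.530960 − 0.608157 = 1.922803
risk-neutral PD = N(−d₂) = N(-1.922803) = 0.027252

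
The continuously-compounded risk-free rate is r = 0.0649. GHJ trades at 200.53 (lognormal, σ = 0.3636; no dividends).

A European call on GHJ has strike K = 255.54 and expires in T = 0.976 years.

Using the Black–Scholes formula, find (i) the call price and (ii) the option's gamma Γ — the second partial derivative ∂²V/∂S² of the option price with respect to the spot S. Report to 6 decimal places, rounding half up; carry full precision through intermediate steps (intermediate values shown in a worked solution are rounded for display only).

price = 15.490686
Γ = 0.005264

σ√T = 0.3636·√0.976 = 0.359210
d₁ = (ln(S/K) + (r+σ²/2)T) / (σ√T) = (ln(200.53/255.54) + (0.0649+0.3636²/2)·0.976) / 0.359210 = (-0.242415 + 0.127858) / 0.359210 = -0.318913
d₂ = d₁ − σ√T = -0.318913 − 0.359210 = -0.678123
e^{−rT} = 0.938622
N(d₁) = 0.374896,  N(d₂) = 0.248847
Call price V = S·N(d₁) − K·e^{−rT}·N(d₂) = 75.177978 − 59.687292 = 15.490686
φ(d₁) = (1/√(2π))·e^{−d₁²/2} = 0.379162
Γ = φ(d₁) / (S·σ·√T) = 0.005264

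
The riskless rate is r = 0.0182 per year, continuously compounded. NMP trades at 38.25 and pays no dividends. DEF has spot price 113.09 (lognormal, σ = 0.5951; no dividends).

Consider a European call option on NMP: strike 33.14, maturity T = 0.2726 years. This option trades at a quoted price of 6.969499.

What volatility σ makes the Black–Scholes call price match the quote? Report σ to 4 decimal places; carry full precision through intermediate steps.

At σ = 0.5091 the Black–Scholes value reproduces the quote:
σ√T = 0.5091·√0.2726 = 0.265807
d₁ = (ln(S/K) + (r+σ²/2)T) / (σ√T) = (ln(38.25/33.14) + (0.0182+0.5091²/2)·0.2726) / 0.265807 = (0.143403 + 0.040288) / 0.265807 = 0.691068
d₂ = d₁ − σ√T = 0.691068 − 0.265807 = 0.425261
e^{−rT} = 0.995051
N(d₁) = 0.755239,  N(d₂) = 0.664677
V = S·N(d₁) − K·e^{−rT}·N(d₂) = 28.887874 − 21.918375 = 6.969499 (matching the quote); vega is positive throughout, so no other σ reproduces this price

sigma = 0.5091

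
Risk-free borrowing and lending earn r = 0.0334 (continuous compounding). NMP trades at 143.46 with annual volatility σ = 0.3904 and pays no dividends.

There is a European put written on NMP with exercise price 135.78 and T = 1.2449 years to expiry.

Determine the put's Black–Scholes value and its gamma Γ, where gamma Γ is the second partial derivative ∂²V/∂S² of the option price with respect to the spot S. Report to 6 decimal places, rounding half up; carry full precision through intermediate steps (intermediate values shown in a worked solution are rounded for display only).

price = 17.558554
Γ = 0.005796

σ√T = 0.3904·√1.2449 = 0.435589
d₁ = (ln(S/K) + (r+σ²/2)T) / (σ√T) = (ln(143.46/135.78) + (0.0334+0.3904²/2)·1.2449) / 0.435589 = (0.055020 + 0.136449) / 0.435589 = 0.439563
d₂ = d₁ − σ√T = 0.439563 − 0.435589 = 0.003974
e^{−rT} = 0.959273
N(−d₁) = 0.330127,  N(−d₂) = 0.498415
Put price V = K·e^{−rT}·N(−d₂) − S·N(−d₁) = 64.918541 − 47.359986 = 17.558554
φ(d₁) = (1/√(2π))·e^{−d₁²/2} = 0.362204
Γ = φ(d₁) / (S·σ·√T) = 0.005796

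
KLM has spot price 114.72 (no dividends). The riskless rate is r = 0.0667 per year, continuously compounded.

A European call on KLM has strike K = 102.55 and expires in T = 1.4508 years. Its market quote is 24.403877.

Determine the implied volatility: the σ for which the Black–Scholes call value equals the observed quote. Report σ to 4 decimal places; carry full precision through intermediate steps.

At σ = 0.2039 the Black–Scholes value reproduces the quote:
σ√T = 0.2039·√1.4508 = 0.245596
d₁ = (ln(S/K) + (r+σ²/2)T) / (σ√T) = (ln(114.72/102.55) + (0.0667+0.2039²/2)·1.4508) / 0.245596 = (0.112144 + 0.126927) / 0.245596 = 0.973432
d₂ = d₁ − σ√T = 0.973432 − 0.245596 = 0.727836
e^{−rT} = 0.907766
N(d₁) = 0.834831,  N(d₂) = 0.766643
V = S·N(d₁) − K·e^{−rT}·N(d₂) = 95.771783 − 71.367906 = 24.403877 (the quoted price), and the Black–Scholes price is strictly increasing in σ, so σ is unique

sigma = 0.2039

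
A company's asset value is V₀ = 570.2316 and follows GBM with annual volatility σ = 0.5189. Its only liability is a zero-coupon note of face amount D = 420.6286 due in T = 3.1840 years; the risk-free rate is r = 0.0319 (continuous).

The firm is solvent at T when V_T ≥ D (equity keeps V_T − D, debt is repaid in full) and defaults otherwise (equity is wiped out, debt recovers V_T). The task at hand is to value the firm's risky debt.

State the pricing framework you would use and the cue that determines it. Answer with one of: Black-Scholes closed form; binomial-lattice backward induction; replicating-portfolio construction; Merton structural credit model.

framework: Merton structural credit model

Key observation: with the firm-asset dynamics (V₀ = 570.2316) and a single zero-coupon liability of face 420.6286 given, debt value, spread, and default probability all derive from the option view of the balance sheet.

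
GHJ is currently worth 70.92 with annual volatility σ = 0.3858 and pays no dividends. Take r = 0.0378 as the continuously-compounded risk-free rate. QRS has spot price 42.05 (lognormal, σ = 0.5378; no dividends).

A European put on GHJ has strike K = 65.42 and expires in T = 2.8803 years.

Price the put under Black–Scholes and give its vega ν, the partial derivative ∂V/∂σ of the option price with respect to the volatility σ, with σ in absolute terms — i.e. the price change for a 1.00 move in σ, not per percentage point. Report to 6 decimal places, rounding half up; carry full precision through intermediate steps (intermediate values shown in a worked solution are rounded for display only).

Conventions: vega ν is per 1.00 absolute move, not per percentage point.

price = 11.168948
ν = 39.695852

σ√T = 0.3858·√2.8803 = 0.654758
d₁ = (ln(S/K) + (r+σ²/2)T) / (σ√T) = (ln(70.92/65.42) + (0.0378+0.3858²/2)·2.8803) / 0.654758 = (0.080724 + 0.323230) / 0.654758 = 0.616951
d₂ = d₁ − σ√T = 0.616951 − 0.654758 = -0.037807
e^{−rT} = 0.896842
N(−d₁) = 0.268633,  N(−d₂) = 0.515079
Put price V = K·e^{−rT}·N(−d₂) − S·N(−d₁) = 30.220429 − 19.051481 = 11.168948
φ(d₁) = (1/√(2π))·e^{−d₁²/2} = 0.329805
ν = S·φ(d₁)·√T = 39.695852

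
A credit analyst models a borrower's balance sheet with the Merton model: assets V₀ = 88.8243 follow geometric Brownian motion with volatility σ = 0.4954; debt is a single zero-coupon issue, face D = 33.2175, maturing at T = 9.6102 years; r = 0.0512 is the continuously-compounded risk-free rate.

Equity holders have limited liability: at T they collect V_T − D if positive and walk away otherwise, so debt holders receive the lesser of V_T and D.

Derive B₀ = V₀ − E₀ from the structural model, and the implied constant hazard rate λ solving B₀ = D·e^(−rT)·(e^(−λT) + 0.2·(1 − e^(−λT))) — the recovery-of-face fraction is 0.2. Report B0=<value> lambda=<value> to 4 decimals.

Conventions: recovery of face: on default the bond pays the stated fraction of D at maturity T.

Work the structural quantities from V₀ = 88.8243 against face 33.2175:
d₁ = [ln(V₀/D) + (r + σ²/2)T] / (σ√T)
   = [ln(88.8243/33.2175) + (0.0512 + 0.5·0.4954²)·9.6102] / (0.4954·√9.6102)
   = [0.983583 + 1.671315] / 1.535756 = 1.728724
d₂ = d₁ − σ√T = 1.728724 − 1.535756 = 0.192968
N(d₁) = 0.958071,  N(d₂) = 0.576508,  e^(−rT) = 0.611377
E₀ = V₀·N(d₁) − D·e^(−rT)·N(d₂)
   = 88.8243·0.958071 − 33.2175·0.611377·0.576508 = 73.392008
B₀ = V₀ − E₀ = 88.8243 − 73.392008 = 15.432292
e^(−λT) = (B₀·e^(rT)/D − 0.2)/(1 − 0.2) = (15.4323·1.635653/33.2175 − 0.2)/0.8 = 0.69987172
λ = −ln(0.69987172)/9.6102 = 0.037133

B0=15.4323 lambda=0.0371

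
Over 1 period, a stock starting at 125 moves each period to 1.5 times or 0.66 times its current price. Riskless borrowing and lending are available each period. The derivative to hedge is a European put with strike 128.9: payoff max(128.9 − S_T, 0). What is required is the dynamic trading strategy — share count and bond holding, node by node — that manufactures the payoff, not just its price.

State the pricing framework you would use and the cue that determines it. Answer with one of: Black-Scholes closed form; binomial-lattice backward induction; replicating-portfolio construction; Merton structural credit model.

Key observation: the deliverable is the dynamic trading strategy on the 1-step tree (spot 125, moves 1.5 and 0.66), so the valuation must go through the node-by-node replicating-portfolio solve.

framework: replicating-portfolio construction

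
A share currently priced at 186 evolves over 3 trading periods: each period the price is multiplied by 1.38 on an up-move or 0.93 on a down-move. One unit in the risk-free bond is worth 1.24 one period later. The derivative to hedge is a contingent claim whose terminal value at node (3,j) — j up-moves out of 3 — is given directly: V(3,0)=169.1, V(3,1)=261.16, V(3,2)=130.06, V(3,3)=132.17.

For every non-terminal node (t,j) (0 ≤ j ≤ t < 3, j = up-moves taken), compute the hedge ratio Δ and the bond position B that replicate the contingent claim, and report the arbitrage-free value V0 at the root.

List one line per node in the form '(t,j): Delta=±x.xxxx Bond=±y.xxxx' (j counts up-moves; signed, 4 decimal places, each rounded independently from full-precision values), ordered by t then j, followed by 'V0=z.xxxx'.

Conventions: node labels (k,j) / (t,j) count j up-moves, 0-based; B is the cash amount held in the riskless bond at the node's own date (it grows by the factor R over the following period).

Since d<R<u, set p* = (R−d)/(u−d) = 0.6889; price each node as the discounted p*-expectation of its children.
At maturity the claim pays: V(3,0)=169.1000, V(3,1)=261.1600, V(3,2)=130.0600, V(3,3)=132.1700
(2,0): S=160.8714. Δ = (V_up−V_dn)/(S_up−S_dn) = (261.1600−169.1000)/(222.0025−149.6104) = 1.2717. V = [p*·261.1600 + (1−p*)·169.1000]/1.24 = 187.5154. B = V − Δ·S = -17.0624.
(2,1): S=238.7124. Δ = (V_up−V_dn)/(S_up−S_dn) = (130.0600−261.1600)/(329.4231−222.0025) = -1.2204. V = [p*·130.0600 + (1−p*)·261.1600]/1.24 = 137.7796. B = V − Δ·S = 429.1129.
(2,2): S=354.2184. Δ = (V_up−V_dn)/(S_up−S_dn) = (132.1700−130.0600)/(488.8214−329.4231) = 0.0132. V = [p*·132.1700 + (1−p*)·130.0600]/1.24 = 106.0593. B = V − Δ·S = 101.3704.
(1,0): S=172.9800. Δ = (V_up−V_dn)/(S_up−S_dn) = (137.7796−187.5154)/(238.7124−160.8714) = -0.6389. V = [p*·137.7796 + (1−p*)·187.5154]/1.24 = 123.5911. B = V − Δ·S = 234.1152.
(1,1): S=256.6800. Δ = (V_up−V_dn)/(S_up−S_dn) = (106.0593−137.7796)/(354.2184−238.7124) = -0.2746. V = [p*·106.0593 + (1−p*)·137.7796]/1.24 = 93.4902. B = V − Δ·S = 163.9796.
(0,0): S=186.0000. Δ = (V_up−V_dn)/(S_up−S_dn) = (93.4902−123.5911)/(256.6800−172.9800) = -0.3596. V = [p*·93.4902 + (1−p*)·123.5911]/1.24 = 82.9475. B = V − Δ·S = 149.8384.
Verification: the root portfolio costs Δ(0,0)·S0 + B(0,0) = 82.9475, matching V0.

(0,0): Delta=-0.3596 Bond=149.8384
(1,0): Delta=-0.6389 Bond=234.1152
(1,1): Delta=-0.2746 Bond=163.9796
(2,0): Delta=1.2717 Bond=-17.0624
(2,1): Delta=-1.2204 Bond=429.1129
(2,2): Delta=0.0132 Bond=101.3704
V0=82.9475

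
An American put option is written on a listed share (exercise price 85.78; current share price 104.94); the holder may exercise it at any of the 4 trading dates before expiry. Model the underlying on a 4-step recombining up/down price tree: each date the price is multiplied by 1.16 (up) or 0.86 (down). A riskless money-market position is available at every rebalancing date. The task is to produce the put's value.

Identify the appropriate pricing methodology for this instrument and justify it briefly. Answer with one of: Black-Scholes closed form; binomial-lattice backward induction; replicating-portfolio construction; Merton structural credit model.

framework: binomial-lattice backward induction

Key observation: early exercise of the strike-85.78 put must be checked at each of the 4 dates (spot 104.94), which forces a node-by-node comparison of intrinsic and continuation value backward from expiry.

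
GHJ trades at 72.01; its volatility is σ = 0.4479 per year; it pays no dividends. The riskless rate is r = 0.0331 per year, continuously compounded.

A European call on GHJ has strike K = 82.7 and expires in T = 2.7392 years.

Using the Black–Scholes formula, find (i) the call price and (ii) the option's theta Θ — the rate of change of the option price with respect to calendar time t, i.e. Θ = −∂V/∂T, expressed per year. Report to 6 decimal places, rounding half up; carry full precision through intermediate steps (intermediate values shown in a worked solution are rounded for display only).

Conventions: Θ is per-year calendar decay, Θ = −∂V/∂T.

σ√T = 0.4479·√2.7392 = 0.741298
d₁ = (ln(S/K) + (r+σ²/2)T) / (σ√T) = (ln(72.01/82.7) + (0.0331+0.4479²/2)·2.7392) / 0.741298 = (-0.138415 + 0.365429) / 0.741298 = 0.306239
d₂ = d₁ − σ√T = 0.306239 − 0.741298 = -0.435059
e^{−rT} = 0.913321
N(d₁) = 0.620289,  N(d₂) = 0.331760
Call price V = S·N(d₁) − K·e^{−rT}·N(d₂) = 44.666986 − 25.058368 = 19.608618
φ(d₁) = (1/√(2π))·e^{−d₁²/2} = 0.380667
Θ = −S·φ(d₁)·σ/(2√T) − r·K·e^{−rT}·N(d₂) = −3.709176 − 0.829432 = -4.538608

price = 19.608618
Θ = -4.538608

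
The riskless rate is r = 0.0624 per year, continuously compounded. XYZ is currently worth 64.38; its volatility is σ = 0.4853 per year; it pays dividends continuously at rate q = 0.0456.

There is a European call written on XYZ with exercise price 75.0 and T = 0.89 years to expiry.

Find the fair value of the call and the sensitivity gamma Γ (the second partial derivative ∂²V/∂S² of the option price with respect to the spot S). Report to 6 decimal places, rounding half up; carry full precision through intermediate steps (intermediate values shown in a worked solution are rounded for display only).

price = 7.984862
Γ = 0.012963

σ√T = 0.4853·√0.89 = 0.457831
d₁ = (ln(S/K) + (r−q+σ²/2)T) / (σ√T) = (ln(64.38/75.0) + (0.0624−0.0456+0.4853²/2)·0.89) / 0.457831 = (-0.152685 + 0.119757) / 0.457831 = -0.071923
d₂ = d₁ − σ√T = -0.071923 − 0.457831 = -0.529754
e^{−rT} = 0.945978
e^{−qT} = 0.960229
N(d₁) = 0.471332,  N(d₂) = 0.298141
Call price V = S·e^{−qT}·N(d₁) − K·e^{−rT}·N(d₂) = 29.137497 − 21.152635 = 7.984862
φ(d₁) = (1/√(2π))·e^{−d₁²/2} = 0.397912
Γ = e^{−qT}·φ(d₁) / (S·σ·√T) = 0.012963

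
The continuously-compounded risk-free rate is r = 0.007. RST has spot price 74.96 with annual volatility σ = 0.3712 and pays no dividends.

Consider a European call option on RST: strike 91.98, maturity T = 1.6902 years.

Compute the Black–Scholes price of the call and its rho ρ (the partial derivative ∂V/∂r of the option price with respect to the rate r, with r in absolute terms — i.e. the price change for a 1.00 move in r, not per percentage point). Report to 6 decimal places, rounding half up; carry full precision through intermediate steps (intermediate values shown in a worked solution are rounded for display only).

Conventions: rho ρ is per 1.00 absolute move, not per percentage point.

price = 9.059764
ρ = 40.073547

σ√T = 0.3712·√1.6902 = 0.482589
d₁ = (ln(S/K) + (r+σ²/2)T) / (σ√T) = (ln(74.96/91.98) + (0.007+0.3712²/2)·1.6902) / 0.482589 = (-0.204617 + 0.128277) / 0.482589 = -0.158187
d₂ = d₁ − σ√T = -0.158187 − 0.482589 = -0.640776
e^{−rT} = 0.988238
N(d₁) = 0.437155,  N(d₂) = 0.260834
Call price V = S·N(d₁) − K·e^{−rT}·N(d₂) = 32.769116 − 23.709352 = 9.059764
ρ = K·T·e^{−rT}·N(d₂) = 40.073547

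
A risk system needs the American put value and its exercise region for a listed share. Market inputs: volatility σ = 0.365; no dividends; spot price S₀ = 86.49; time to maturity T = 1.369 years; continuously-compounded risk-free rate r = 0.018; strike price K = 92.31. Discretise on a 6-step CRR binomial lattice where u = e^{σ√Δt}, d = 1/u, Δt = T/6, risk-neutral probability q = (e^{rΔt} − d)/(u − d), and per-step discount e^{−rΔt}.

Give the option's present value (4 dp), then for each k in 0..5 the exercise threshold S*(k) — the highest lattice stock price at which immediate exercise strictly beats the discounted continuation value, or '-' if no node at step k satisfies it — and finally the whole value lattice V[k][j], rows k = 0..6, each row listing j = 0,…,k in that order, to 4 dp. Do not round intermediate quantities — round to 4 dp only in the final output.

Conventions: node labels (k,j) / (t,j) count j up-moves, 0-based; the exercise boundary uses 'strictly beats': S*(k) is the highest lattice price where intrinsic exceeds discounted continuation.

price = 17.2805
boundary = - - - 51.2637 61.0279 72.6519
tree:
17.2805
23.9513 9.8574
32.0381 14.9789 4.1284
41.0463 22.0905 7.0349 0.8643
49.2483 31.2821 11.8473 1.6321 0.0000
56.1380 41.0463 19.6581 3.0820 0.0000 0.0000
61.9254 49.2483 31.2821 5.8200 0.0000 0.0000 0.0000

Δt=0.22817  u=1.19047  d=0.84000  q=0.46827  discount=0.99590
step 6 (expiry): payoffs max(K−S,0) = 61.9254 49.2483 31.2821 5.8200 0.0000 0.0000 0.0000
step 5: (k=5,j=0): S=36.1720, K−S=56.1380, hold=55.7597 ⇒ V=56.1380 exercise | (k=5,j=1): S=51.2637, K−S=41.0463, hold=40.6680 ⇒ V=41.0463 exercise | (k=5,j=2): S=72.6519, K−S=19.6581, hold=19.2797 ⇒ V=19.6581 exercise | (k=5,j=3): S=102.9638, K−S=0.0000, hold=3.0820 ⇒ V=3.0820 continue | (k=5,j=4): S=145.9224, K−S=0.0000, hold=0.0000 ⇒ V=0.0000 continue | (k=5,j=5): S=206.8043, K−S=0.0000, hold=0.0000 ⇒ V=0.0000 continue  boundary S*=72.6519
step 4: (k=4,j=0): S=43.0617, K−S=49.2483, hold=48.8700 ⇒ V=49.2483 exercise | (k=4,j=1): S=61.0279, K−S=31.2821, hold=30.9038 ⇒ V=31.2821 exercise | (k=4,j=2): S=86.4900, K−S=5.8200, hold=11.8473 ⇒ V=11.8473 continue | (k=4,j=3): S=122.5754, K−S=0.0000, hold=1.6321 ⇒ V=1.6321 continue | (k=4,j=4): S=173.7164, K−S=0.0000, hold=0.0000 ⇒ V=0.0000 continue  boundary S*=61.0279
step 3: (k=3,j=0): S=51.2637, K−S=41.0463, hold=40.6680 ⇒ V=41.0463 exercise | (k=3,j=1): S=72.6519, K−S=19.6581, hold=22.0905 ⇒ V=22.0905 continue | (k=3,j=2): S=102.9638, K−S=0.0000, hold=7.0349 ⇒ V=7.0349 continue | (k=3,j=3): S=145.9224, K−S=0.0000, hold=0.8643 ⇒ V=0.8643 continue  boundary S*=51.2637
step 2: (k=2,j=0): S=61.0279, K−S=31.2821, hold=32.0381 ⇒ V=32.0381 continue | (k=2,j=1): S=86.4900, K−S=5.8200, hold=14.9789 ⇒ V=14.9789 continue | (k=2,j=2): S=122.5754, K−S=0.0000, hold=4.1284 ⇒ V=4.1284 continue  boundary S*=-
step 1: (k=1,j=0): S=72.6519, K−S=19.6581, hold=23.9513 ⇒ V=23.9513 continue | (k=1,j=1): S=102.9638, K−S=0.0000, hold=9.8574 ⇒ V=9.8574 continue  boundary S*=-
step 0: (k=0,j=0): S=86.4900, K−S=5.8200, hold=17.2805 ⇒ V=17.2805 continue  boundary S*=-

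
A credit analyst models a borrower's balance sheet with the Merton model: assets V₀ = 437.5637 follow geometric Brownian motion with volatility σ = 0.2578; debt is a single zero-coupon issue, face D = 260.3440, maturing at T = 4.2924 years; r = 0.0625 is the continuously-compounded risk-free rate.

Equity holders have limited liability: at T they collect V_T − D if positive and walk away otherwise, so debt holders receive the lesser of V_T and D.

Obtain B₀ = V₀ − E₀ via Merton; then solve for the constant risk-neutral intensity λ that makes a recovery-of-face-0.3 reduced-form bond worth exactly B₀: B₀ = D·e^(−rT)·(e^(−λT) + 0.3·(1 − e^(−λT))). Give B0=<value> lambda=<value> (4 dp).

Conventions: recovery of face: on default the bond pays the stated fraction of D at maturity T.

With assets at 437.5637 and a single debt payment of 260.3440 at 4.2924 years:
d₁ = [ln(V₀/D) + (r + σ²/2)T] / (σ√T)
   = [ln(437.5637/260.3440) + (0.0625 + 0.5·0.2578²)·4.2924] / (0.2578·√4.2924)
   = [0.519218 + 0.410913] / 0.534113 = 1.741452
d₂ = d₁ − σ√T = 1.741452 − 0.534113 = 1.207339
N(d₁) = 0.959198,  N(d₂) = 0.886349,  e^(−rT) = 0.764697
E₀ = V₀·N(d₁) − D·e^(−rT)·N(d₂)
   = 437.5637·0.959198 − 260.3440·0.764697·0.886349 = 243.251843
B₀ = V₀ − E₀ = 437.5637 − 243.251843 = 194.311857
e^(−λT) = (B₀·e^(rT)/D − 0.3)/(1 − 0.3) = (194.3119·1.307707/260.3440 − 0.3)/0.7 = 0.96575397
λ = −ln(0.96575397)/4.2924 = 0.008118

B0=194.3119 lambda=0.0081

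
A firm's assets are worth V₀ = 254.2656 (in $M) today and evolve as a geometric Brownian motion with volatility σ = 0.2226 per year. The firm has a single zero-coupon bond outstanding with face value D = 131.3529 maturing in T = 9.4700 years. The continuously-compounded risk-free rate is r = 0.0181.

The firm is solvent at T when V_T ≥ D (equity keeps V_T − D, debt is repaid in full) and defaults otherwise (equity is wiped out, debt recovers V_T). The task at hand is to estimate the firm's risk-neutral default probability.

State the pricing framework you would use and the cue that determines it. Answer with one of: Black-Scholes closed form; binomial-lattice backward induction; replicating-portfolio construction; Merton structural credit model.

Key observation: a levered firm with one bullet debt due at 9.4700 years is the canonical structural-credit setup: equity is a call on the firm's assets struck at the face value.

framework: Merton structural credit model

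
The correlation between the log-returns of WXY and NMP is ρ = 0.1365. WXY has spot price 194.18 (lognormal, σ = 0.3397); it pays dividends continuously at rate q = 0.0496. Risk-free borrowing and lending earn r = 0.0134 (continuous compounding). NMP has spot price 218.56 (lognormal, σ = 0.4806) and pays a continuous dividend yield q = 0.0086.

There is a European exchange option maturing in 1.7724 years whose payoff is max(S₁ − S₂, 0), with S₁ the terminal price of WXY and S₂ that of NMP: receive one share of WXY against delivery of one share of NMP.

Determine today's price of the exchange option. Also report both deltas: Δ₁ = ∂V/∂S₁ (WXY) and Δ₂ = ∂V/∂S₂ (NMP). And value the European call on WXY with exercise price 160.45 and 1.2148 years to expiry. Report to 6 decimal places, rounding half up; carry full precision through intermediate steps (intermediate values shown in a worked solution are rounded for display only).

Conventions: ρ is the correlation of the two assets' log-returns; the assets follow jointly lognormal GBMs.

σ_eff = √(σ₁² + σ₂² − 2ρσ₁σ₂) = √(0.3397² + 0.4806² − 2·0.1365·0.3397·0.4806) = 0.549366
d₁ = (ln(S₁/S₂) + (q₂ − q₁ + σ_eff²/2)T) / (σ_eff√T) = (ln(194.18/218.56) + (0.0086 − 0.0496 + 0.150901)·1.7724) / 0.731379 = 0.104616
d₂ = d₁ − σ_eff√T = 0.104616 − 0.731379 = -0.626763
N(d₁) = 0.541660,  N(d₂) = 0.265407
V = S₁·e^{−q₁T}·N(d₁) − S₂·e^{−q₂T}·N(d₂) = 96.327836 − 57.129966 = 39.197870
Δ₁ = e^{−q₁T}·N(d₁) = 0.496075;  Δ₂ = −e^{−q₂T}·N(d₂) = -0.261393
[vanilla: WXY call K=160.45]
σ√T = 0.3397·√1.2148 = 0.374410
d₁ = (ln(S/K) + (r−q+σ²/2)T) / (σ√T) = (ln(194.18/160.45) + (0.0134−0.0496+0.3397²/2)·1.2148) / 0.374410 = (0.190803 + 0.026116) / 0.374410 = 0.579362
d₂ = d₁ − σ√T = 0.579362 − 0.374410 = 0.204951
e^{−rT} = 0.983853
e^{−qT} = 0.941525
N(d₁) = 0.718827,  N(d₂) = 0.581195
price = S·e^{−qT}·N(d₁) − K·e^{−rT}·N(d₂) = 131.419890 − 91.747006 = 39.672884

exchange price = 39.197870
Δ1 = 0.496075
Δ2 = -0.261393
price(WXY call K=160.45) = 39.672884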